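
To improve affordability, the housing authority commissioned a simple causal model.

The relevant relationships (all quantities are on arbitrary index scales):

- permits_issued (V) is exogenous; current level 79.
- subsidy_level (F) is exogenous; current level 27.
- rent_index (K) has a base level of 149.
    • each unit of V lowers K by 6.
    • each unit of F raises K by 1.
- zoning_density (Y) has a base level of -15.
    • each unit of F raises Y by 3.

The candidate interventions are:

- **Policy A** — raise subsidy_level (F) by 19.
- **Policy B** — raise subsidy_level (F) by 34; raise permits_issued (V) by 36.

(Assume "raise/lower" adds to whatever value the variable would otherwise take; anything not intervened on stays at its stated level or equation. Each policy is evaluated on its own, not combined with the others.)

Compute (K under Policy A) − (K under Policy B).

201

Policy A (F + 19):
  V = 79
  F = 27 + 19 = 46
  K = 149 − 6·79 + 46 = -279
Policy B (F + 34, V + 36):
  V = 79 + 36 = 115
  F = 27 + 34 = 61
  K = 149 − 6·115 + 61 = -480
K: -279 − (-480) = 201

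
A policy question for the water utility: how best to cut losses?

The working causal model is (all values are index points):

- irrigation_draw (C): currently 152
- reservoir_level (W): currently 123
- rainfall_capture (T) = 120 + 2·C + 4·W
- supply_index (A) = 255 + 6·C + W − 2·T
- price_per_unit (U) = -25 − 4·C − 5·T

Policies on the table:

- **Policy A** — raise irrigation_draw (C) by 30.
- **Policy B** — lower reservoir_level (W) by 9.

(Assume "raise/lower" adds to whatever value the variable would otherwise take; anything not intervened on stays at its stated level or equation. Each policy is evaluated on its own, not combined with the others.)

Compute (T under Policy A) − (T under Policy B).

96

Policy A (C + 30):
  C = 152 + 30 = 182
  W = 123
  T = 120 + 2·182 + 4·123 = 976
Policy B (W − 9):
  C = 152
  W = 123 − 9 = 114
  T = 120 + 2·152 + 4·114 = 880
T: 976 − 880 = 96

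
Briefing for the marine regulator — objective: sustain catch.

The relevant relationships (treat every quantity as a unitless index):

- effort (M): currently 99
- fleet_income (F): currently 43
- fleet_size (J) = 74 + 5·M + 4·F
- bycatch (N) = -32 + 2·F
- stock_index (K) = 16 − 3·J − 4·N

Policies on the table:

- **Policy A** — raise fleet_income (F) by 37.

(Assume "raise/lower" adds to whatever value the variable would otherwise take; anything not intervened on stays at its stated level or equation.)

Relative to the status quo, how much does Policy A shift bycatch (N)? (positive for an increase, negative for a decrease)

74

Baseline:
  F = 43
  N = -32 + 2·43 = 54
Policy A (F + 37):
  F = 43 + 37 = 80
  N = -32 + 2·80 = 128
Change in N: 128 − 54 = 74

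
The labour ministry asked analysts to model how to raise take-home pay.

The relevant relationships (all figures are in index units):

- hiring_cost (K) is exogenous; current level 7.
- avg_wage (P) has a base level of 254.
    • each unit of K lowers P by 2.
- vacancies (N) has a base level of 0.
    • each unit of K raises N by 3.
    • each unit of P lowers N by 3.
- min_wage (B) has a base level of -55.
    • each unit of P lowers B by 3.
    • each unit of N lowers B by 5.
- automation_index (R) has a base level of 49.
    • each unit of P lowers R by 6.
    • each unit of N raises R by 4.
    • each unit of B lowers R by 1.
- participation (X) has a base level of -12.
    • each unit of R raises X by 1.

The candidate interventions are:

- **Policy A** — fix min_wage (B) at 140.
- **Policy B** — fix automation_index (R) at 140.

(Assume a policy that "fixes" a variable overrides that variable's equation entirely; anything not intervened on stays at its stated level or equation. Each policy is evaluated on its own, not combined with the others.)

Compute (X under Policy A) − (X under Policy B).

-4467

Policy A (B := 140):
  K = 7
  P = 254 − 2·7 = 240
  N = 0 + 3·7 − 3·240 = -699
  B = 140
  R = 49 − 6·240 + 4·(-699) − 140 = -4327
  X = -12 + (-4327) = -4339
Policy B (R := 140):
  K = 7
  P = 254 − 2·7 = 240
  N = 0 + 3·7 − 3·240 = -699
  B = -55 − 3·240 − 5·(-699) = 2720
  R = 140
  X = -12 + 140 = 128
X: -4339 − 128 = -4467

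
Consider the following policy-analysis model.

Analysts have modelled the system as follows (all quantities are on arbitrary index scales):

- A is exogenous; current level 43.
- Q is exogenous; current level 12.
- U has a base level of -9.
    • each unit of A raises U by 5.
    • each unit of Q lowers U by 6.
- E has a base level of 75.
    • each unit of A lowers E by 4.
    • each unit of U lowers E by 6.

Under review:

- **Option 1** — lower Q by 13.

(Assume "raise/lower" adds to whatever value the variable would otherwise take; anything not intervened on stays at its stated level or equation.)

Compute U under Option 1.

212

Option 1 (Q − 13):
  A = 43
  Q = 12 − 13 = -1
  U = -9 + 5·43 − 6·(-1) = 212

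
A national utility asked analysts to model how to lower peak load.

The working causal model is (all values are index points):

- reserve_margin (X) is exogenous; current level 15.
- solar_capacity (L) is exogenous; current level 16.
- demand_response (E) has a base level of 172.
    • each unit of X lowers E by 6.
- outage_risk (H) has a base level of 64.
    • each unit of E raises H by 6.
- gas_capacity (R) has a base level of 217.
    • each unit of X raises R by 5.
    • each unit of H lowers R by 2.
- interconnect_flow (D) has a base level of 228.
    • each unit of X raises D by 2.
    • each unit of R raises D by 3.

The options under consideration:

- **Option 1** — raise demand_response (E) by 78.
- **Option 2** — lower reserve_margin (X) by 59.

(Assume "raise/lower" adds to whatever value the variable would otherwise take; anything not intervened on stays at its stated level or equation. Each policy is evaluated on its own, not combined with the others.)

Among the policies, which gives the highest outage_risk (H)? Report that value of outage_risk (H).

Option 1 (E + 78):
  X = 15
  E = 172 − 6·15 (+78 from intervention) = 160
  H = 64 + 6·160 = 1024
Option 2 (X − 59):
  X = 15 − 59 = -44
  E = 172 − 6·(-44) = 436
  H = 64 + 6·436 = 2680
Comparing — Option 1: H=1024, Option 2: H=2680. Highest is 2680 (Option 2).

2680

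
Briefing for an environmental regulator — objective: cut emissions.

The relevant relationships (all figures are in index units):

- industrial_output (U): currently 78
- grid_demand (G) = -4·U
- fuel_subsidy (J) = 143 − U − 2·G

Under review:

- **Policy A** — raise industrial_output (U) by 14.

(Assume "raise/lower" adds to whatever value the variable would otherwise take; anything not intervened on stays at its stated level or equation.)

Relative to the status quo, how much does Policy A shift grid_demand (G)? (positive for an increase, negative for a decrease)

-56

Baseline:
  U = 78
  G = 0 − 4·78 = -312
Policy A (U + 14):
  U = 78 + 14 = 92
  G = 0 − 4·92 = -368
Change in G: -368 − (-312) = -56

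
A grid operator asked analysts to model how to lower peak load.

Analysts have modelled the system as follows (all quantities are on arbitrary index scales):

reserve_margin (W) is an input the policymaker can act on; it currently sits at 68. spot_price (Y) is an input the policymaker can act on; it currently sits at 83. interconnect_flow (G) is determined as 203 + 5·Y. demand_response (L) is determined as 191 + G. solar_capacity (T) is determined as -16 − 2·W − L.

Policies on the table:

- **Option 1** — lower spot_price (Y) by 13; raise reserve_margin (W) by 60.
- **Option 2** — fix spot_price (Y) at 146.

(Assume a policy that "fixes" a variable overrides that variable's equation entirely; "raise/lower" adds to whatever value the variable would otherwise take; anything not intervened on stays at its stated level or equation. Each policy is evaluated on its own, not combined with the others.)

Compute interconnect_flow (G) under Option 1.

Option 1 (Y − 13, W + 60):
  Y = 83 − 13 = 70
  G = 203 + 5·70 = 553

553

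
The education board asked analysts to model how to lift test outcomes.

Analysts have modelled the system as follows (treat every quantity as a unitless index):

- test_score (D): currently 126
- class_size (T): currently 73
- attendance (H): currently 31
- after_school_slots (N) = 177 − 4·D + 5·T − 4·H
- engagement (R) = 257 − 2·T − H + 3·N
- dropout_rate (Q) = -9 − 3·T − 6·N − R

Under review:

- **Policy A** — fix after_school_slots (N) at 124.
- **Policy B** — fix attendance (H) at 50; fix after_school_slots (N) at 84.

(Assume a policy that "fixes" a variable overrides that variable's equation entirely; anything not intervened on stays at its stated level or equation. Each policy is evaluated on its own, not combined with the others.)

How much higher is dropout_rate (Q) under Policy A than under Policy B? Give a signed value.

Policy A (N := 124):
  D = 126
  T = 73
  H = 31
  N = 124
  R = 257 − 2·73 − 31 + 3·124 = 452
  Q = -9 − 3·73 − 6·124 − 452 = -1424
Policy B (H := 50, N := 84):
  D = 126
  T = 73
  H = 50
  N = 84
  R = 257 − 2·73 − 50 + 3·84 = 313
  Q = -9 − 3·73 − 6·84 − 313 = -1045
Q: -1424 − (-1045) = -379

-379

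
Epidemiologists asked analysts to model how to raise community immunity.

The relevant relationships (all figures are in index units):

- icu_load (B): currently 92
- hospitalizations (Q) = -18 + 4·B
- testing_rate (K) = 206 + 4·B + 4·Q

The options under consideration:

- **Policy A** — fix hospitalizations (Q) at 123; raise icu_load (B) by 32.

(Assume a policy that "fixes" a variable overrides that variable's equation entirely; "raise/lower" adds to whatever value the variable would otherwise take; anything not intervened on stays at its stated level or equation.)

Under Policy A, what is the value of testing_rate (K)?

1194

Policy A (Q := 123, B + 32):
  B = 92 + 32 = 124
  Q = 123
  K = 206 + 4·124 + 4·123 = 1194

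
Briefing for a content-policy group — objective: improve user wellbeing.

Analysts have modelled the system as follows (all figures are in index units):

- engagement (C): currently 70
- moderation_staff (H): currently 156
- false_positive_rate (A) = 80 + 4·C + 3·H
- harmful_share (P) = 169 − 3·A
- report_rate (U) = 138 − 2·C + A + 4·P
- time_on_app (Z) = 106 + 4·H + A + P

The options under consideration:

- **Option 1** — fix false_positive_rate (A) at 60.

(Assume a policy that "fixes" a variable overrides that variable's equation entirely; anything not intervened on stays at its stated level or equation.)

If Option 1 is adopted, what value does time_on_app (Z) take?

779

Option 1 (A := 60):
  C = 70
  H = 156
  A = 60
  P = 169 − 3·60 = -11
  Z = 106 + 4·156 + 60 + (-11) = 779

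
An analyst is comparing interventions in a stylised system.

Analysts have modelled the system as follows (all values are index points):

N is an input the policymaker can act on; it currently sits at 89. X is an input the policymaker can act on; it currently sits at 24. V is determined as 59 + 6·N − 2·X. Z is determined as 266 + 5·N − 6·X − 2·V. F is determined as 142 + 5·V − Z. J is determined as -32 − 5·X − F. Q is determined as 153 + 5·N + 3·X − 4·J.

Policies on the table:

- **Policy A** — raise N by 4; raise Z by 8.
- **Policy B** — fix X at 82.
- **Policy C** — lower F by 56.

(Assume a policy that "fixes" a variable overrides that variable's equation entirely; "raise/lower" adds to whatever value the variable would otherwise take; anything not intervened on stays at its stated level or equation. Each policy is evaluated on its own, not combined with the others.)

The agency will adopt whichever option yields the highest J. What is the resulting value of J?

-3368

Policy A (N + 4, Z + 8):
  N = 89 + 4 = 93
  X = 24
  V = 59 + 6·93 − 2·24 = 569
  Z = 266 + 5·93 − 6·24 − 2·569 (+8 from intervention) = -543
  F = 142 + 5·569 − (-543) = 3530
  J = -32 − 5·24 − 3530 = -3682
Policy B (X := 82):
  N = 89
  X = 82
  V = 59 + 6·89 − 2·82 = 429
  Z = 266 + 5·89 − 6·82 − 2·429 = -639
  F = 142 + 5·429 − (-639) = 2926
  J = -32 − 5·82 − 2926 = -3368
Policy C (F − 56):
  N = 89
  X = 24
  V = 59 + 6·89 − 2·24 = 545
  Z = 266 + 5·89 − 6·24 − 2·545 = -523
  F = 142 + 5·545 − (-523) (−56 from intervention) = 3334
  J = -32 − 5·24 − 3334 = -3486
Comparing — Policy A: J=-3682, Policy B: J=-3368, Policy C: J=-3486. Highest is -3368 (Policy B).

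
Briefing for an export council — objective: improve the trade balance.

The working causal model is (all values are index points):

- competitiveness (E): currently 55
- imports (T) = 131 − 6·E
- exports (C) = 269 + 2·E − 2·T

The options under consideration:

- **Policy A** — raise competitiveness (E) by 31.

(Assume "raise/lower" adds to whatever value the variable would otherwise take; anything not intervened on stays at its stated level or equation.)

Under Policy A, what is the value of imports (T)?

Policy A (E + 31):
  E = 55 + 31 = 86
  T = 131 − 6·86 = -385

-385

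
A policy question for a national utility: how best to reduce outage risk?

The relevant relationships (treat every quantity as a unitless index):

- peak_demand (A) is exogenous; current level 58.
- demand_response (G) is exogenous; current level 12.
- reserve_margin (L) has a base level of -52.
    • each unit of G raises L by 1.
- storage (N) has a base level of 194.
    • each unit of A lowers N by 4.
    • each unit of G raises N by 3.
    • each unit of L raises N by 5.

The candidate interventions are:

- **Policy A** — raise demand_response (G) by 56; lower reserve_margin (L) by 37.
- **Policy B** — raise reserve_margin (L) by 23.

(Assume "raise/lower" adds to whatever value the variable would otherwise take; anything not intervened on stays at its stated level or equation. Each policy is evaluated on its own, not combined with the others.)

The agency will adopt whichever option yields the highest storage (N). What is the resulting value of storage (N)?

Policy A (G + 56, L − 37):
  A = 58
  G = 12 + 56 = 68
  L = -52 + 68 (−37 from intervention) = -21
  N = 194 − 4·58 + 3·68 + 5·(-21) = 61
Policy B (L + 23):
  A = 58
  G = 12
  L = -52 + 12 (+23 from intervention) = -17
  N = 194 − 4·58 + 3·12 + 5·(-17) = -87
Comparing — Policy A: N=61, Policy B: N=-87. Highest is 61 (Policy A).

61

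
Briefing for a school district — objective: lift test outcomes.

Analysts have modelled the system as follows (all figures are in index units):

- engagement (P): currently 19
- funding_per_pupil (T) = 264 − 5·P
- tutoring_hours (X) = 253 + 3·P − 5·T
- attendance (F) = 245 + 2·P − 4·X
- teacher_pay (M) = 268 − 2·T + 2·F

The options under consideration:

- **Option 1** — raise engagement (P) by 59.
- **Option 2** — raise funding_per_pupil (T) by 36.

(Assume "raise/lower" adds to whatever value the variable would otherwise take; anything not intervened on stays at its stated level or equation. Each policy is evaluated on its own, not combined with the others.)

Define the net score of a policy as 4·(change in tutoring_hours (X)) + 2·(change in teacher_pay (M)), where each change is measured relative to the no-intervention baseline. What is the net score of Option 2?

Baseline:
  P = 19
  T = 264 − 5·19 = 169
  X = 253 + 3·19 − 5·169 = -535
  F = 245 + 2·19 − 4·(-535) = 2423
  M = 268 − 2·169 + 2·2423 = 4776
Option 2 (T + 36):
  P = 19
  T = 264 − 5·19 (+36 from intervention) = 205
  X = 253 + 3·19 − 5·205 = -715
  F = 245 + 2·19 − 4·(-715) = 3143
  M = 268 − 2·205 + 2·3143 = 6144
ΔX = -715 − (-535) = -180; ΔM = 6144 − 4776 = 1368
Score = 4·(-180) + 2·1368 = 2016

2016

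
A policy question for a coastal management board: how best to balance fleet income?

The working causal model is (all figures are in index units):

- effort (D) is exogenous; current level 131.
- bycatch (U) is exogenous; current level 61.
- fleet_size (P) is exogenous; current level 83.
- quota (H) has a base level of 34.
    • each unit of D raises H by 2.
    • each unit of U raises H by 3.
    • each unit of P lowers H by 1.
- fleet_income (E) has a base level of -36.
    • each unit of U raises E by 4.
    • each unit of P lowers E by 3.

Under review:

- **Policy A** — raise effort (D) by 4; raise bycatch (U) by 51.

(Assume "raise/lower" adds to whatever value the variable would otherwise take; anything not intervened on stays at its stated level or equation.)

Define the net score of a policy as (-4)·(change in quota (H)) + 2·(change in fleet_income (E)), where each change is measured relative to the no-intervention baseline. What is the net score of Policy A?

-236

Baseline:
  D = 131
  U = 61
  P = 83
  H = 34 + 2·131 + 3·61 − 83 = 396
  E = -36 + 4·61 − 3·83 = -41
Policy A (D + 4, U + 51):
  D = 131 + 4 = 135
  U = 61 + 51 = 112
  P = 83
  H = 34 + 2·135 + 3·112 − 83 = 557
  E = -36 + 4·112 − 3·83 = 163
ΔH = 557 − 396 = 161; ΔE = 163 − (-41) = 204
Score = (-4)·161 + 2·204 = -236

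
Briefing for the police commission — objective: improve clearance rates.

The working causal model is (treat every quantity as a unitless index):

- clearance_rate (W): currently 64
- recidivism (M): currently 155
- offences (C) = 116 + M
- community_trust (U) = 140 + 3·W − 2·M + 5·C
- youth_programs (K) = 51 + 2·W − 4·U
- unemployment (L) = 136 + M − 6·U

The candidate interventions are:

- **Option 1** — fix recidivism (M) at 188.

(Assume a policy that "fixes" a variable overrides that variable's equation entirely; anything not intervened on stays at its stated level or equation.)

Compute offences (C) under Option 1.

304

Option 1 (M := 188):
  M = 188
  C = 116 + 188 = 304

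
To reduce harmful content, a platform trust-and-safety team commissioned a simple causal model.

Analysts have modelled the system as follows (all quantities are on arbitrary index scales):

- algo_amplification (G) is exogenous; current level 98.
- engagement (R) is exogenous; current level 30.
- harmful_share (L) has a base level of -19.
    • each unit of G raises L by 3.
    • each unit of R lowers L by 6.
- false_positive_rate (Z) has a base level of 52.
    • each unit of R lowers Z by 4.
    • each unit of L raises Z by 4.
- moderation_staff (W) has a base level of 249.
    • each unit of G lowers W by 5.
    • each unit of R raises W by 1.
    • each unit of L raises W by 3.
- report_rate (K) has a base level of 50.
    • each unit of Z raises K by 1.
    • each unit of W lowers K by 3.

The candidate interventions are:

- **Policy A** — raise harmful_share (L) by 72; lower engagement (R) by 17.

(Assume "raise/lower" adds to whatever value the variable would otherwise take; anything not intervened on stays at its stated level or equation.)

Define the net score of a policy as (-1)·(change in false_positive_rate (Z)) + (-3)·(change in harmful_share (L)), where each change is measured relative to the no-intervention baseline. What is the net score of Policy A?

-1286

Baseline:
  G = 98
  R = 30
  L = -19 + 3·98 − 6·30 = 95
  Z = 52 − 4·30 + 4·95 = 312
Policy A (L + 72, R − 17):
  G = 98
  R = 30 − 17 = 13
  L = -19 + 3·98 − 6·13 (+72 from intervention) = 269
  Z = 52 − 4·13 + 4·269 = 1076
ΔZ = 1076 − 312 = 764; ΔL = 269 − 95 = 174
Score = (-1)·764 + (-3)·174 = -1286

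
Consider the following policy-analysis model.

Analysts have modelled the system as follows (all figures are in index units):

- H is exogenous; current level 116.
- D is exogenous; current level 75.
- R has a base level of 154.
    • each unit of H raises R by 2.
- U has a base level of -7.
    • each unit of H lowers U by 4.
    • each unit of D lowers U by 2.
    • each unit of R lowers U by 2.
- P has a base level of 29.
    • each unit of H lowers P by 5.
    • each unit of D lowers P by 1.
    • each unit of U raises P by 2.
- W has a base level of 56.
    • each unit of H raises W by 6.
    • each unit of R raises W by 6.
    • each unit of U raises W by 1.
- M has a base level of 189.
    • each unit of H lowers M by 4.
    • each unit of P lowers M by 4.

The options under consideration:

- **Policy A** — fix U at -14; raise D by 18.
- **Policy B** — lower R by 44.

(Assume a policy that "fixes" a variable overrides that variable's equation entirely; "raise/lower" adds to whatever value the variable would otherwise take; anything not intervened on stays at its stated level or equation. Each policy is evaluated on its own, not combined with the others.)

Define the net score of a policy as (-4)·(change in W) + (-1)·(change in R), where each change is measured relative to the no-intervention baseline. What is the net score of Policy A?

-5516

Baseline:
  H = 116
  D = 75
  R = 154 + 2·116 = 386
  U = -7 − 4·116 − 2·75 − 2·386 = -1393
  W = 56 + 6·116 + 6·386 + (-1393) = 1675
Policy A (U := -14, D + 18):
  H = 116
  D = 75 + 18 = 93
  R = 154 + 2·116 = 386
  U = -14
  W = 56 + 6·116 + 6·386 + (-14) = 3054
ΔW = 3054 − 1675 = 1379; ΔR = 386 − 386 = 0
Score = (-4)·1379 + (-1)·0 = -5516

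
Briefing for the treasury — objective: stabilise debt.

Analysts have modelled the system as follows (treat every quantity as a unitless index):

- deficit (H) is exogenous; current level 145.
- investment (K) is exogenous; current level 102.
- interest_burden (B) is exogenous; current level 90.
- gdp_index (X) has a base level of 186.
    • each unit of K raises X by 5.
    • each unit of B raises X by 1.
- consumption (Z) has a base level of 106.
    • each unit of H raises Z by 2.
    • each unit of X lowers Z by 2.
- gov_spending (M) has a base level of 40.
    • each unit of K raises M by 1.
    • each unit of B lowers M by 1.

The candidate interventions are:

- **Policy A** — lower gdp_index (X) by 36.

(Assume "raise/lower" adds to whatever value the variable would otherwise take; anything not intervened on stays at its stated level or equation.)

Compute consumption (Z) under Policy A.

-1104

Policy A (X − 36):
  H = 145
  K = 102
  B = 90
  X = 186 + 5·102 + 90 (−36 from intervention) = 750
  Z = 106 + 2·145 − 2·750 = -1104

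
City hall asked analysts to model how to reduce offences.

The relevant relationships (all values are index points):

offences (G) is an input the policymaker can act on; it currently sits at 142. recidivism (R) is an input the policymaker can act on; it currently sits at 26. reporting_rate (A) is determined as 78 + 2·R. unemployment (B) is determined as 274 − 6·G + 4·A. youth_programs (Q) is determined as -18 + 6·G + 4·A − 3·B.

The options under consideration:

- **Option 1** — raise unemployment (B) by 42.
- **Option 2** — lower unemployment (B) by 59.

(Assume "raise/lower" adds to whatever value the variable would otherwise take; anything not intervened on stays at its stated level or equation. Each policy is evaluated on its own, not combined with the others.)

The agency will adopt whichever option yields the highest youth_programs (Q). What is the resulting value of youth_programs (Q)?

Option 1 (B + 42):
  G = 142
  R = 26
  A = 78 + 2·26 = 130
  B = 274 − 6·142 + 4·130 (+42 from intervention) = -16
  Q = -18 + 6·142 + 4·130 − 3·(-16) = 1402
Option 2 (B − 59):
  G = 142
  R = 26
  A = 78 + 2·26 = 130
  B = 274 − 6·142 + 4·130 (−59 from intervention) = -117
  Q = -18 + 6·142 + 4·130 − 3·(-117) = 1705
Comparing — Option 1: Q=1402, Option 2: Q=1705. Highest is 1705 (Option 2).

1705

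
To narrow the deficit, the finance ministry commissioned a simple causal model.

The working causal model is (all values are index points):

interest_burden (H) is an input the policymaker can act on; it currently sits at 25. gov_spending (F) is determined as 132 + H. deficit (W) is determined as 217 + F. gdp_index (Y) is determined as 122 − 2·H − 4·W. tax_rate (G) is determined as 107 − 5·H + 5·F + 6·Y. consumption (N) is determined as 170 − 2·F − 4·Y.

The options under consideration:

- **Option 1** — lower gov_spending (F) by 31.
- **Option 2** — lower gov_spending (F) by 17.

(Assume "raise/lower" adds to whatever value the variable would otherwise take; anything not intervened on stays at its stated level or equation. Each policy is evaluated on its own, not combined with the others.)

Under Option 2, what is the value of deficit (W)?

357

Option 2 (F − 17):
  H = 25
  F = 132 + 25 (−17 from intervention) = 140
  W = 217 + 140 = 357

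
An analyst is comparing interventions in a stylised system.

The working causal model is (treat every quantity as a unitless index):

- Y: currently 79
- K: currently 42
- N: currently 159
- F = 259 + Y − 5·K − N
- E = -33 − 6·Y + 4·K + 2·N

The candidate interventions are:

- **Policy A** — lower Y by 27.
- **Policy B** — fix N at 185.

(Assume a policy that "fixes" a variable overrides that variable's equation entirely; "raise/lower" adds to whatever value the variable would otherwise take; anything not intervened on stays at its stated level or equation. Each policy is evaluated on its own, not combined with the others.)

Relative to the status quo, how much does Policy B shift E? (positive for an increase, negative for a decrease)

Baseline:
  Y = 79
  K = 42
  N = 159
  E = -33 − 6·79 + 4·42 + 2·159 = -21
Policy B (N := 185):
  Y = 79
  K = 42
  N = 185
  E = -33 − 6·79 + 4·42 + 2·185 = 31
Change in E: 31 − (-21) = 52

52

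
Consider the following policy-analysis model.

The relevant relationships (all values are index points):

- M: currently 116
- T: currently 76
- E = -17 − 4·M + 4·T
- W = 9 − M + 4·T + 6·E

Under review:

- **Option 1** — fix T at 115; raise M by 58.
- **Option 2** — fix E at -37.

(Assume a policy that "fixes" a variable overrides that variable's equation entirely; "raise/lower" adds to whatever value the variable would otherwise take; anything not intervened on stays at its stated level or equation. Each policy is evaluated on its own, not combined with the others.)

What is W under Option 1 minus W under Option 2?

Option 1 (T := 115, M + 58):
  M = 116 + 58 = 174
  T = 115
  E = -17 − 4·174 + 4·115 = -253
  W = 9 − 174 + 4·115 + 6·(-253) = -1223
Option 2 (E := -37):
  M = 116
  T = 76
  E = -37
  W = 9 − 116 + 4·76 + 6·(-37) = -25
W: -1223 − (-25) = -1198

-1198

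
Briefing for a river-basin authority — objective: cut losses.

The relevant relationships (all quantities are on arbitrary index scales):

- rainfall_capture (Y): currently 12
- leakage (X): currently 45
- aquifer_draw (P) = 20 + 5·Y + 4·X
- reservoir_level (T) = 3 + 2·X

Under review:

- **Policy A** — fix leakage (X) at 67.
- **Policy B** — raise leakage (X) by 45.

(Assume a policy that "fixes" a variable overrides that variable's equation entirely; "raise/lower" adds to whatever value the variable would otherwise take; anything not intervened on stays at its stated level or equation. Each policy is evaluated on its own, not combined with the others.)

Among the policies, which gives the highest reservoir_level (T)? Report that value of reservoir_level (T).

183

Policy A (X := 67):
  X = 67
  T = 3 + 2·67 = 137
Policy B (X + 45):
  X = 45 + 45 = 90
  T = 3 + 2·90 = 183
Comparing — Policy A: T=137, Policy B: T=183. Highest is 183 (Policy B).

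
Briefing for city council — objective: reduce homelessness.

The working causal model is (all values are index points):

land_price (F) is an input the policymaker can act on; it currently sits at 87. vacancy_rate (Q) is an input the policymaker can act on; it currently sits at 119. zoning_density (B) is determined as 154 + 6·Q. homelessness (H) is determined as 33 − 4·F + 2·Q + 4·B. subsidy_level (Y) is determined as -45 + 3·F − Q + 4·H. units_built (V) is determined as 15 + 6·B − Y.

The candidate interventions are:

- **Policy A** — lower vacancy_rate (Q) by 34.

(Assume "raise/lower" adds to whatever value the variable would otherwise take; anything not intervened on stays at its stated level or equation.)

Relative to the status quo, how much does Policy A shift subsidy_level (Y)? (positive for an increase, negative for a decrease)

-3502

Baseline:
  F = 87
  Q = 119
  B = 154 + 6·119 = 868
  H = 33 − 4·87 + 2·119 + 4·868 = 3395
  Y = -45 + 3·87 − 119 + 4·3395 = 13677
Policy A (Q − 34):
  F = 87
  Q = 119 − 34 = 85
  B = 154 + 6·85 = 664
  H = 33 − 4·87 + 2·85 + 4·664 = 2511
  Y = -45 + 3·87 − 85 + 4·2511 = 10175
Change in Y: 10175 − 13677 = -3502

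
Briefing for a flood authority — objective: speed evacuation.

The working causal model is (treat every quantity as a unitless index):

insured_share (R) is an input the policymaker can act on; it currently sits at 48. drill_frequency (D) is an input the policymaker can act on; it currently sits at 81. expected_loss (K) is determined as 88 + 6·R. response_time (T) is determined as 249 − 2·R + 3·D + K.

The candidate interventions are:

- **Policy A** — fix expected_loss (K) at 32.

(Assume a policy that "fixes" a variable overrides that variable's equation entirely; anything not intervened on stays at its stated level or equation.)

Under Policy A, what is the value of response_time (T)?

Policy A (K := 32):
  R = 48
  D = 81
  K = 32
  T = 249 − 2·48 + 3·81 + 32 = 428

428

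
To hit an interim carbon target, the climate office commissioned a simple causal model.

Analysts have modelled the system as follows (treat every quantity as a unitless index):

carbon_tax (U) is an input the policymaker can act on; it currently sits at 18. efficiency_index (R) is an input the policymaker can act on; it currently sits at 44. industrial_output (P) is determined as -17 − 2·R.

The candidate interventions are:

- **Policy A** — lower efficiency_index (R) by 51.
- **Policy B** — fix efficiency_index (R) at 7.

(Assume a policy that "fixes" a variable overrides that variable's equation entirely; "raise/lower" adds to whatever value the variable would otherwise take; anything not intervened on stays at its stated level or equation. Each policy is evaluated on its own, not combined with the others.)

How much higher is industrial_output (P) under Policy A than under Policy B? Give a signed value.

Policy A (R − 51):
  R = 44 − 51 = -7
  P = -17 − 2·(-7) = -3
Policy B (R := 7):
  R = 7
  P = -17 − 2·7 = -31
P: -3 − (-31) = 28

28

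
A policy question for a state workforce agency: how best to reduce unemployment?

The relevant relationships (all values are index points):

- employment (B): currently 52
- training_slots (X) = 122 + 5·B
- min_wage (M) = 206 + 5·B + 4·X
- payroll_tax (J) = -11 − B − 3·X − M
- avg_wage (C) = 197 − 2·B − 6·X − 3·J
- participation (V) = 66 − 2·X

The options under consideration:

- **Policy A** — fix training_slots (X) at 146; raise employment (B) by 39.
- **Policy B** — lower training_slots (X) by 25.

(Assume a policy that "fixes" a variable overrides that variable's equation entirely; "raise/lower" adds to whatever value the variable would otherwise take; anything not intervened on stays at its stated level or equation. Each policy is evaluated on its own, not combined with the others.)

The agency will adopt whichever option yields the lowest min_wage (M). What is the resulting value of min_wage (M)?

Policy A (X := 146, B + 39):
  B = 52 + 39 = 91
  X = 146
  M = 206 + 5·91 + 4·146 = 1245
Policy B (X − 25):
  B = 52
  X = 122 + 5·52 (−25 from intervention) = 357
  M = 206 + 5·52 + 4·357 = 1894
Comparing — Policy A: M=1245, Policy B: M=1894. Lowest is 1245 (Policy A).

1245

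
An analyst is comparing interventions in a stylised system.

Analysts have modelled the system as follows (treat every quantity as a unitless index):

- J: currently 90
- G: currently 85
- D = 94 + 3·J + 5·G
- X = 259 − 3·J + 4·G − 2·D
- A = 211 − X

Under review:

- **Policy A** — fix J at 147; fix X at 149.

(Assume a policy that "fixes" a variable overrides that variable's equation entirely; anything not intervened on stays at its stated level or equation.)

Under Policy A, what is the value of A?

Policy A (J := 147, X := 149):
  J = 147
  G = 85
  D = 94 + 3·147 + 5·85 = 960
  X = 149
  A = 211 − 149 = 62

62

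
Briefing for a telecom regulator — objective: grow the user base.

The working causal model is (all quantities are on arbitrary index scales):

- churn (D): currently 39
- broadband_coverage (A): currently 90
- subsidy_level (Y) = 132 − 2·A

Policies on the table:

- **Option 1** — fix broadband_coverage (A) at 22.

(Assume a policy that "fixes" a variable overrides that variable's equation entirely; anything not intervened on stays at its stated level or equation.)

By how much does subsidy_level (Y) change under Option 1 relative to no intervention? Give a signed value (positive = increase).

Baseline:
  A = 90
  Y = 132 − 2·90 = -48
Option 1 (A := 22):
  A = 22
  Y = 132 − 2·22 = 88
Change in Y: 88 − (-48) = 136

136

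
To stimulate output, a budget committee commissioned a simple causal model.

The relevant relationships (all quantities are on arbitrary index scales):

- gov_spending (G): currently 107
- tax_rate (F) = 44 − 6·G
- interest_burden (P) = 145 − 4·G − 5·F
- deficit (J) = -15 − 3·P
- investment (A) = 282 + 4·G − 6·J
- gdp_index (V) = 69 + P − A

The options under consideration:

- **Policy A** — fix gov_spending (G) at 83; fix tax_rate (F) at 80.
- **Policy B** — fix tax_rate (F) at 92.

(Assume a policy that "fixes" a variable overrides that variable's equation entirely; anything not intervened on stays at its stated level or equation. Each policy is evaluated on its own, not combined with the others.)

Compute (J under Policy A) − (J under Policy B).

Policy A (G := 83, F := 80):
  G = 83
  F = 80
  P = 145 − 4·83 − 5·80 = -587
  J = -15 − 3·(-587) = 1746
Policy B (F := 92):
  G = 107
  F = 92
  P = 145 − 4·107 − 5·92 = -743
  J = -15 − 3·(-743) = 2214
J: 1746 − 2214 = -468

-468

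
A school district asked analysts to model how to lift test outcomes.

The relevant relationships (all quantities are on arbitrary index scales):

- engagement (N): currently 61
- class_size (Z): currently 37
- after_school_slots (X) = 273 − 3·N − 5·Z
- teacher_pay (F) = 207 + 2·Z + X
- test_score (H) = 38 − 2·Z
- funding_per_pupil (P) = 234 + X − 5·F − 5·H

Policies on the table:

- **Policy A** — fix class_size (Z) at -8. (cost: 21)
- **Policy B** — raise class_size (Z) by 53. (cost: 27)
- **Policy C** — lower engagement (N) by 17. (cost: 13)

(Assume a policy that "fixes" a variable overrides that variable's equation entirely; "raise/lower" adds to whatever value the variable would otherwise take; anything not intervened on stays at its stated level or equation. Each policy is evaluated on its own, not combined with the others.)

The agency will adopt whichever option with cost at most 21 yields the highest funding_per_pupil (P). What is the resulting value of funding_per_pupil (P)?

Policy A (Z := -8):
  N = 61
  Z = -8
  X = 273 − 3·61 − 5·(-8) = 130
  F = 207 + 2·(-8) + 130 = 321
  H = 38 − 2·(-8) = 54
  P = 234 + 130 − 5·321 − 5·54 = -1511
Policy C (N − 17):
  N = 61 − 17 = 44
  Z = 37
  X = 273 − 3·44 − 5·37 = -44
  F = 207 + 2·37 + (-44) = 237
  H = 38 − 2·37 = -36
  P = 234 + (-44) − 5·237 − 5·(-36) = -815
Comparing — Policy A: P=-1511, Policy C: P=-815. Highest is -815 (Policy C).

-815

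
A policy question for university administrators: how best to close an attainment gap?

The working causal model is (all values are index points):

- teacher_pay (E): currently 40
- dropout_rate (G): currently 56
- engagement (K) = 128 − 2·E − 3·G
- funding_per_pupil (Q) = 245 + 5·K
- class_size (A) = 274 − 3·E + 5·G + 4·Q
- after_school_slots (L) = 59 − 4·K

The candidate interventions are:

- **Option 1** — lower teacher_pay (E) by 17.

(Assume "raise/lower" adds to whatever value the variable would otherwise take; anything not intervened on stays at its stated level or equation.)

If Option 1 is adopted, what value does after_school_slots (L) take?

Option 1 (E − 17):
  E = 40 − 17 = 23
  G = 56
  K = 128 − 2·23 − 3·56 = -86
  L = 59 − 4·(-86) = 403

403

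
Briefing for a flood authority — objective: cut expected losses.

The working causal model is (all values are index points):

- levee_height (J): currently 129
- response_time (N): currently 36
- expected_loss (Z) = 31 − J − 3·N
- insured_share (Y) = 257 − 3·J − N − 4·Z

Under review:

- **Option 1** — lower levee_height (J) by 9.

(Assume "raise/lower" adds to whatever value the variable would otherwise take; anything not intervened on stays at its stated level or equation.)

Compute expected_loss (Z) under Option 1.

Option 1 (J − 9):
  J = 129 − 9 = 120
  N = 36
  Z = 31 − 120 − 3·36 = -197

-197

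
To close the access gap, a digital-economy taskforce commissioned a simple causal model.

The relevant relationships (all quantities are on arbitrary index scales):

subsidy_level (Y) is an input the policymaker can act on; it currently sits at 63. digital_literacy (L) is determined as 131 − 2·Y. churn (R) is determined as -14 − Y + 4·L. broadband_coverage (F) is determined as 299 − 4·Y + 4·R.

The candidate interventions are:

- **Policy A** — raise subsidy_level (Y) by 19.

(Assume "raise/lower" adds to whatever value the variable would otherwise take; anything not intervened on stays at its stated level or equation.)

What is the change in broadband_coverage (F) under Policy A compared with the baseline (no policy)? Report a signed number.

-760

Baseline:
  Y = 63
  L = 131 − 2·63 = 5
  R = -14 − 63 + 4·5 = -57
  F = 299 − 4·63 + 4·(-57) = -181
Policy A (Y + 19):
  Y = 63 + 19 = 82
  L = 131 − 2·82 = -33
  R = -14 − 82 + 4·(-33) = -228
  F = 299 − 4·82 + 4·(-228) = -941
Change in F: -941 − (-181) = -760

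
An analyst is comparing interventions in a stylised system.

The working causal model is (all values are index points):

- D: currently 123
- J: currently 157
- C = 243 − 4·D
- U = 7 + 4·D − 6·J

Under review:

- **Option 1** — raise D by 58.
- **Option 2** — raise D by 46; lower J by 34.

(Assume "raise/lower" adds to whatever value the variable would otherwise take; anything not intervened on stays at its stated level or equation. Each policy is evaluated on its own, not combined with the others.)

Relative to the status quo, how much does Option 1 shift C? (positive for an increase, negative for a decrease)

-232

Baseline:
  D = 123
  C = 243 − 4·123 = -249
Option 1 (D + 58):
  D = 123 + 58 = 181
  C = 243 − 4·181 = -481
Change in C: -481 − (-249) = -232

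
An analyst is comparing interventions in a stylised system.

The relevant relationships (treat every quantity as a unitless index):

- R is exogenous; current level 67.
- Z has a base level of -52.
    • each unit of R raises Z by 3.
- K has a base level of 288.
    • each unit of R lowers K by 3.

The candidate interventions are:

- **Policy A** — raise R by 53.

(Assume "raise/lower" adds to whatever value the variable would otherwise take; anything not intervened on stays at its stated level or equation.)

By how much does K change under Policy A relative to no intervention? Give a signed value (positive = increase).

-159

Baseline:
  R = 67
  K = 288 − 3·67 = 87
Policy A (R + 53):
  R = 67 + 53 = 120
  K = 288 − 3·120 = -72
Change in K: -72 − 87 = -159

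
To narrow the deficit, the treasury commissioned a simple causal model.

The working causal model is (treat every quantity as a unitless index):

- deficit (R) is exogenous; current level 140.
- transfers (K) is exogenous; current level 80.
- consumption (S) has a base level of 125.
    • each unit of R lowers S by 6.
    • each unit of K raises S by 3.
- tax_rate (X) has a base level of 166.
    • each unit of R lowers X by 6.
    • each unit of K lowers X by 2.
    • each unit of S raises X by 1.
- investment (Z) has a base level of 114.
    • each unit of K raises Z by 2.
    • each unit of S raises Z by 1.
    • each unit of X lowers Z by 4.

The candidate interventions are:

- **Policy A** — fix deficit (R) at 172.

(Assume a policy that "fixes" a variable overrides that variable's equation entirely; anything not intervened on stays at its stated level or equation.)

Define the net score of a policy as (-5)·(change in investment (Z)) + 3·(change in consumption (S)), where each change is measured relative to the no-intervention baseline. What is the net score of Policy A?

Baseline:
  R = 140
  K = 80
  S = 125 − 6·140 + 3·80 = -475
  X = 166 − 6·140 − 2·80 + (-475) = -1309
  Z = 114 + 2·80 + (-475) − 4·(-1309) = 5035
Policy A (R := 172):
  R = 172
  K = 80
  S = 125 − 6·172 + 3·80 = -667
  X = 166 − 6·172 − 2·80 + (-667) = -1693
  Z = 114 + 2·80 + (-667) − 4·(-1693) = 6379
ΔZ = 6379 − 5035 = 1344; ΔS = -667 − (-475) = -192
Score = (-5)·1344 + 3·(-192) = -7296

-7296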